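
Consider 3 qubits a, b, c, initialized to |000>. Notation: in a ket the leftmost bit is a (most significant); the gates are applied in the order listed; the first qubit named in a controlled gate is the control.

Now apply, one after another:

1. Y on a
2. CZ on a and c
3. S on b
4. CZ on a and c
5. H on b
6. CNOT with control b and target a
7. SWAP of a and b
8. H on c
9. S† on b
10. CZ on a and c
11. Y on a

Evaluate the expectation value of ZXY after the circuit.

The expectation value of ZXY is 0.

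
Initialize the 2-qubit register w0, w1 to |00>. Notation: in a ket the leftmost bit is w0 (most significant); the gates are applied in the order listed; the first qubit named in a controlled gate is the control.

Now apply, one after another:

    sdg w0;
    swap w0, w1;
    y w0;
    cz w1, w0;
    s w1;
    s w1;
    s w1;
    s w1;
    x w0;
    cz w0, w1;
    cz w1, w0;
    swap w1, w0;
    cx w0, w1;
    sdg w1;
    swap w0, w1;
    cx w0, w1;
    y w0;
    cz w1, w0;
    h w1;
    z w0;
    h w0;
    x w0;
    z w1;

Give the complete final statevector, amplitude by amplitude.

The final amplitudes are -1/2 on |00>, 1/2 on |01>, 1/2 on |10>, -1/2 on |11>. Key observation: gates 5-8 undo each other exactly, leaving only the rest of the circuit to track.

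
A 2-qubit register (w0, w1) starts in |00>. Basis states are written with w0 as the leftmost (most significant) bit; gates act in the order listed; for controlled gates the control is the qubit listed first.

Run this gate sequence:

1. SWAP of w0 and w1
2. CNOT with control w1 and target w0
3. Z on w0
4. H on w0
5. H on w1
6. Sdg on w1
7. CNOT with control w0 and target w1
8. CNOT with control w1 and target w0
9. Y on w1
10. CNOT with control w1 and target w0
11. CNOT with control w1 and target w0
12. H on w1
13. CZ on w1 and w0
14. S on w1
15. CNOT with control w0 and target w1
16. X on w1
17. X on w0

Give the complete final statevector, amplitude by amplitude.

After the circuit, the state carries amplitude 0 on |00>, sqrt(2)*I/2 on |01>, sqrt(2)/2 on |10>, 0 on |11>.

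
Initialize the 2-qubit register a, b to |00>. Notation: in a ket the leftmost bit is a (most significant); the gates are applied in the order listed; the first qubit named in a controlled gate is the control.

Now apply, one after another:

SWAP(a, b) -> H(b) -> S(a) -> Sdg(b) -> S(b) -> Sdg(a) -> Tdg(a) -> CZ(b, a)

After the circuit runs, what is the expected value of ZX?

In the final state, ZX has expectation 1. Key observation: steps 3-6 multiply out to the identity, so the circuit reduces to the remaining gates.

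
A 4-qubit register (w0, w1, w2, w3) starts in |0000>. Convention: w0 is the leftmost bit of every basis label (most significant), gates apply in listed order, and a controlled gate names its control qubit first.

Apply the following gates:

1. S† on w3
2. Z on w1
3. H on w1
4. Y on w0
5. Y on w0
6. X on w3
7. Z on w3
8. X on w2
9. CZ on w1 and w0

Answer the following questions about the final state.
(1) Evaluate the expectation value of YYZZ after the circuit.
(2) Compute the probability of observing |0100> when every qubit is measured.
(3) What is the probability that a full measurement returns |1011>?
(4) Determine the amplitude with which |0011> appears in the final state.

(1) The expectation value of YYZZ is 0.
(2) Outcome |0100> occurs with probability 0.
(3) The probability of measuring |1011> is 0.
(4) The final state's coefficient on |0011> equals -sqrt(2)/2.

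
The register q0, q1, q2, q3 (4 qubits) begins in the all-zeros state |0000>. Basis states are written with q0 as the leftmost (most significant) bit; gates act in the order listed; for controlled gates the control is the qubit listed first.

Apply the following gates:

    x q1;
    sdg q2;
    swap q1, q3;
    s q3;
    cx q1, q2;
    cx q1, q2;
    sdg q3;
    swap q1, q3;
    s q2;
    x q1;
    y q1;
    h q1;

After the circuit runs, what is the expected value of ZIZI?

The observable ZIZI averages to 1. Key observation: steps 2-9 multiply out to the identity, so the circuit reduces to the remaining gates.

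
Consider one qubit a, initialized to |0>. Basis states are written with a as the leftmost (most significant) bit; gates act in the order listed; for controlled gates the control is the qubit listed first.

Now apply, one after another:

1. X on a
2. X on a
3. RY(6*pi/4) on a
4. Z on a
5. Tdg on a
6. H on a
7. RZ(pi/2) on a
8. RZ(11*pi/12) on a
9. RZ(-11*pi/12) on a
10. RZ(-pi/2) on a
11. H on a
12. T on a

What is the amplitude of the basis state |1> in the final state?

The amplitude on |1> is -sqrt(2)/2. Key observation: steps 5-12 multiply out to the identity, so the circuit reduces to the remaining gates.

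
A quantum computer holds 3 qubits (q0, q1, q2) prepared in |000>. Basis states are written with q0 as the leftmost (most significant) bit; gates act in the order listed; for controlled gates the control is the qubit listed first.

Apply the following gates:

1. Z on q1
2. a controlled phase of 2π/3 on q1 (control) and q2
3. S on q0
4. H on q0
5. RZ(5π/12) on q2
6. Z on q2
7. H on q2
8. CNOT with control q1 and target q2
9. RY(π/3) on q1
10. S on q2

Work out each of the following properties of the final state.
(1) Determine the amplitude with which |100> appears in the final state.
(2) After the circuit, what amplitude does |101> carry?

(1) |100> carries amplitude -sqrt(3)*exp(19*I*pi/24)/4 in the final state.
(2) |101> carries amplitude sqrt(3)*exp(7*I*pi/24)/4 in the final state.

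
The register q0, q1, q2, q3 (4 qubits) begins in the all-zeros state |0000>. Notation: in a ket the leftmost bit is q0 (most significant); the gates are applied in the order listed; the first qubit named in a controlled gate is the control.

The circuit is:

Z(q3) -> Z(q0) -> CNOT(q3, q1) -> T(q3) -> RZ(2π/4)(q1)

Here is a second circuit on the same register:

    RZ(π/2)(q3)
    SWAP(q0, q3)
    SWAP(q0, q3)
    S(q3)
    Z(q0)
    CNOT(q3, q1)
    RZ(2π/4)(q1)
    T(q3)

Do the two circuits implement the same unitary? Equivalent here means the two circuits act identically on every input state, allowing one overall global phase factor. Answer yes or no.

Yes: on every input state the two circuits agree up to one overall phase factor.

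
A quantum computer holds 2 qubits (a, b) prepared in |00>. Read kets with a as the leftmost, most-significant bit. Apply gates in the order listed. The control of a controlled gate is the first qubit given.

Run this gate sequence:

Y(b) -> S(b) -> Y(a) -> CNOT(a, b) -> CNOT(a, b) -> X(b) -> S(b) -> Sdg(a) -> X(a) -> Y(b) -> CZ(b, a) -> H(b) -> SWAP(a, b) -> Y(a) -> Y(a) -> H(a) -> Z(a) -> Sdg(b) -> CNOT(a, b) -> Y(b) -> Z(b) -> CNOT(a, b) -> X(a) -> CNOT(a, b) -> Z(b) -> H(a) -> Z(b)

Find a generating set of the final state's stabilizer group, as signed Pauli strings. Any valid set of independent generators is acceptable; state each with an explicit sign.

The stabilizer group can be generated by +XI, -IZ, among other valid generating sets. Key observation: steps 4-5 multiply out to the identity, so the circuit reduces to the remaining gates.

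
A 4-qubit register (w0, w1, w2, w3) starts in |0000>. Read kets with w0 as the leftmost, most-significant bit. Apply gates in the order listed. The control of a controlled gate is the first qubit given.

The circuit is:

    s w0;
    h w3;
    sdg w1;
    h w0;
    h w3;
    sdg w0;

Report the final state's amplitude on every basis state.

After the circuit, the state carries amplitude sqrt(2)/2 on |0000>, -sqrt(2)*I/2 on |1000>, and 0 on every other basis state.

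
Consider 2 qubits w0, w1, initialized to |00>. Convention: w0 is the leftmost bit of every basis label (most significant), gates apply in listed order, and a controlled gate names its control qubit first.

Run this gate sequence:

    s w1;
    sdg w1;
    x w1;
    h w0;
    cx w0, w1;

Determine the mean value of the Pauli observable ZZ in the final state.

In the final state, ZZ has expectation -1. Key observation: steps 1-2 multiply out to the identity, so the circuit reduces to the remaining gates.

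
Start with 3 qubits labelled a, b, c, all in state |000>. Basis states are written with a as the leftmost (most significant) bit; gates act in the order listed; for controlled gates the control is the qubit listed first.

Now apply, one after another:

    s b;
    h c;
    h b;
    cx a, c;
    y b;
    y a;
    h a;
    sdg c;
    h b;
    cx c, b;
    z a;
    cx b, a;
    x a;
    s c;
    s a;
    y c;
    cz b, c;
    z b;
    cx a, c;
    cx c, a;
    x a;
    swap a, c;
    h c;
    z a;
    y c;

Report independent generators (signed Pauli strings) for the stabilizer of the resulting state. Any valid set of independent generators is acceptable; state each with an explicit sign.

The final state is stabilized by the group generated by -YZI, +ZYZ, +IZX; other independent generating sets are equally valid.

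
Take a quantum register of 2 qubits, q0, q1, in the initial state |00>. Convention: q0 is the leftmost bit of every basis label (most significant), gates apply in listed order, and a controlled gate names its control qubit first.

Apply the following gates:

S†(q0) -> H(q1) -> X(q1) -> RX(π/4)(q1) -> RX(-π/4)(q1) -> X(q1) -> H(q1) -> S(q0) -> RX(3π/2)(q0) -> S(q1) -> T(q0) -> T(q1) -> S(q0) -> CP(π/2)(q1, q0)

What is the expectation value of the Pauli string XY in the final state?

The observable XY averages to 0. Key observation: the block from step 1 through step 8 cancels to the identity and can be dropped.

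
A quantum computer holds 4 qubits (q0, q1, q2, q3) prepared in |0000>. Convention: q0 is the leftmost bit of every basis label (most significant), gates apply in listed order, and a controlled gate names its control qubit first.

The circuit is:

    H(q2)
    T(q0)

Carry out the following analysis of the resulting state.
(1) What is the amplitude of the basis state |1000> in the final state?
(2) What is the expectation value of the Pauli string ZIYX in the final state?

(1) The final state's coefficient on |1000> equals 0.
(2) The observable ZIYX averages to 0.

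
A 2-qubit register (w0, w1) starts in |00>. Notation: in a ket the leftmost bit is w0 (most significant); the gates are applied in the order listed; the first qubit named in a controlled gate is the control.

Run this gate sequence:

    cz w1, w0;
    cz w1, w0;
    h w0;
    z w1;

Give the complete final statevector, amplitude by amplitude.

The resulting statevector has amplitude sqrt(2)/2 on |00>, 0 on |01>, sqrt(2)/2 on |10>, 0 on |11>.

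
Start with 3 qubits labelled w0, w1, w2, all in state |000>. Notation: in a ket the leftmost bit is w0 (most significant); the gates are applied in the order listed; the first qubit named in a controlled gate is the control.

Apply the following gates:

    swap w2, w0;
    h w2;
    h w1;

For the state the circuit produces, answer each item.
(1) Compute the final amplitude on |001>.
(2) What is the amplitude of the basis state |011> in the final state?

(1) The final state's coefficient on |001> equals 1/2.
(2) The final state's coefficient on |011> equals 1/2.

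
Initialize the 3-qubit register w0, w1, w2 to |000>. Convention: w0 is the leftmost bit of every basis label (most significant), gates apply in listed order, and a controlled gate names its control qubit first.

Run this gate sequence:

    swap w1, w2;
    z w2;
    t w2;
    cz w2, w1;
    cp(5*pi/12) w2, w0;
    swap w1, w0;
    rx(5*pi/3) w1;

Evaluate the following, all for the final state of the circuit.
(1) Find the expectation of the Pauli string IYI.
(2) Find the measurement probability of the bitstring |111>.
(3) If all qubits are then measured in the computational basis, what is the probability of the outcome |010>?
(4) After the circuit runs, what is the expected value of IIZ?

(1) In the final state, IYI has expectation sqrt(3)/2.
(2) The probability of measuring |111> is 0.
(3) A full measurement returns |010> with probability 1/4.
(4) The expectation value of IIZ is 1.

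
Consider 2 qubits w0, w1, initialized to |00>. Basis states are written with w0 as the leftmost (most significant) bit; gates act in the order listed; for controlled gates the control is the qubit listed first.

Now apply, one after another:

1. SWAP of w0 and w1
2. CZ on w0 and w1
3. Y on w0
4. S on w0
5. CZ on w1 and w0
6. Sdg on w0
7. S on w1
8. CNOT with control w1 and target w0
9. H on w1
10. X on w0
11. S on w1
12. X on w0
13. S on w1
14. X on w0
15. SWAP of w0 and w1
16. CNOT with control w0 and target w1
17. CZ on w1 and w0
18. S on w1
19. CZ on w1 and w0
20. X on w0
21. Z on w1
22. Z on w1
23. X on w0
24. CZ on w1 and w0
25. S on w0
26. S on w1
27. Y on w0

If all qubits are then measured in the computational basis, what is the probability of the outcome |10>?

A full measurement returns |10> with probability 1/2. Key observation: gates 19-24 undo each other exactly, leaving only the rest of the circuit to track.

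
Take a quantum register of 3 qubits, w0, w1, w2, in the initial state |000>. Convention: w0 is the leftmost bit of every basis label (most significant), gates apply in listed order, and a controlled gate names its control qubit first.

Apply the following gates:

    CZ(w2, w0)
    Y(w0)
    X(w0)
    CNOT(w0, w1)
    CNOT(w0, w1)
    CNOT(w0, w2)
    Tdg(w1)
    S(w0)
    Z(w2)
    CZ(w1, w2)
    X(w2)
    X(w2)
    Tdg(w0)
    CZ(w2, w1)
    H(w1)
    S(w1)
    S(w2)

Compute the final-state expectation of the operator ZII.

In the final state, ZII has expectation 1.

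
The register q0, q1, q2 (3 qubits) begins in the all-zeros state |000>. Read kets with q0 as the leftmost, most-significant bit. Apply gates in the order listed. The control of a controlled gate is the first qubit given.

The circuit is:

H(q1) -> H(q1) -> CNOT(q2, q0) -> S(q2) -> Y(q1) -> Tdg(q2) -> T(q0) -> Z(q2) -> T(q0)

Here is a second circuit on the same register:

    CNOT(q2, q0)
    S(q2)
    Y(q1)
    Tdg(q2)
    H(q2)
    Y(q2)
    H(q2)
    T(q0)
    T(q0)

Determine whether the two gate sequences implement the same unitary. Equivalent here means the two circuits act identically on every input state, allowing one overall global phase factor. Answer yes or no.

No: there is an input state on which the two circuits produce genuinely different outputs (not merely differing by a phase).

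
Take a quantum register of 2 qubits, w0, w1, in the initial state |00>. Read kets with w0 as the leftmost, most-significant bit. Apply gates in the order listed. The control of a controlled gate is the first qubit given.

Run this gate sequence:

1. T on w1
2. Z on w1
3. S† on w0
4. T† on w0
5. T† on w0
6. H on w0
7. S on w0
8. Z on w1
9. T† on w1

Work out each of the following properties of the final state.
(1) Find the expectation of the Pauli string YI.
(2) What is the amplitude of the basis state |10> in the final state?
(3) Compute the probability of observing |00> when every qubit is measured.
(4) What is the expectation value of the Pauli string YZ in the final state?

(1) In the final state, YI has expectation 1.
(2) |10> carries amplitude sqrt(2)*I/2 in the final state.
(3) The probability of measuring |00> is 1/2.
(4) The expectation value of YZ is 1.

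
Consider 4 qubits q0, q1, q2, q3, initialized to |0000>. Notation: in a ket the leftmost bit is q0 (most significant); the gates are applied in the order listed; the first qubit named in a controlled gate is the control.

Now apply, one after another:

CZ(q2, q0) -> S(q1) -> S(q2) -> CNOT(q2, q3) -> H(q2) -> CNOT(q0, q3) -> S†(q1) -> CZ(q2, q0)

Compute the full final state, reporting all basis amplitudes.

The resulting statevector has amplitude sqrt(2)/2 on |0000>, sqrt(2)/2 on |0010>, and 0 on every other basis state.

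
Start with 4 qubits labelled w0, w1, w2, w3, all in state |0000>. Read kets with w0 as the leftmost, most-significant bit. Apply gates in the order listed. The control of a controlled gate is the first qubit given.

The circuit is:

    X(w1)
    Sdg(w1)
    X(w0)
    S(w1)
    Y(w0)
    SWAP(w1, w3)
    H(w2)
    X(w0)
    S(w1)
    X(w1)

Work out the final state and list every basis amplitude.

The resulting statevector has amplitude -sqrt(2)*I/2 on |1101>, -sqrt(2)*I/2 on |1111>, and 0 on every other basis state.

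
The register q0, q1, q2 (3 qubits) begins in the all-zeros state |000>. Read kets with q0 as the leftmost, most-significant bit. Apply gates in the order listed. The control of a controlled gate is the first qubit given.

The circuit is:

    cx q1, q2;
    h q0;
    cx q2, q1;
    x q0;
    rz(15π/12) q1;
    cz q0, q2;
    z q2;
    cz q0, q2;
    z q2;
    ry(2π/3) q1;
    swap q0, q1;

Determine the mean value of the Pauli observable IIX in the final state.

The expectation value of IIX is 0.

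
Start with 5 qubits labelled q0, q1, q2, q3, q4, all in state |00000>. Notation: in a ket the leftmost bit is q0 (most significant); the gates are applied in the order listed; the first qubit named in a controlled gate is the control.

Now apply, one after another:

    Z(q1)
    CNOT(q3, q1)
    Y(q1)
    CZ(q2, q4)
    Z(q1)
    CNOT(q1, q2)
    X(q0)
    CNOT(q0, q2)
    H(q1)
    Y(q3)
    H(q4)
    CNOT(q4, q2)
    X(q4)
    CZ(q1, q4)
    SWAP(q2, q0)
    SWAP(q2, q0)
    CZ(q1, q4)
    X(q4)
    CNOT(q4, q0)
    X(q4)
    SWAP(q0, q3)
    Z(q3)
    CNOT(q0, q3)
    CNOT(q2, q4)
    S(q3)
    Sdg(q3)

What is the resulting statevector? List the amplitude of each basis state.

After the circuit, the state carries amplitude -1/2 on |10001>, 1/2 on |10111>, 1/2 on |11001>, -1/2 on |11111>, and 0 on every other basis state. Key observation: the block from step 13 through step 18 cancels to the identity and can be dropped.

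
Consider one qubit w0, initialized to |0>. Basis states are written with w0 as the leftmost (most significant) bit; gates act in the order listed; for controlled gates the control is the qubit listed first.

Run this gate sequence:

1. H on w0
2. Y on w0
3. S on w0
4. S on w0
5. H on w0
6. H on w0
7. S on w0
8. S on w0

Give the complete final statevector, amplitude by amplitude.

The resulting statevector has amplitude -sqrt(2)*I/2 on |0>, sqrt(2)*I/2 on |1>.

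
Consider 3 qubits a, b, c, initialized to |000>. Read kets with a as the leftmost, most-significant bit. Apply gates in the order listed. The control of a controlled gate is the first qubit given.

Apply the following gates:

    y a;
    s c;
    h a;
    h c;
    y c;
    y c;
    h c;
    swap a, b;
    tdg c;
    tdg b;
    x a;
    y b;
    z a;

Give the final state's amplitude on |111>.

The amplitude on |111> is 0.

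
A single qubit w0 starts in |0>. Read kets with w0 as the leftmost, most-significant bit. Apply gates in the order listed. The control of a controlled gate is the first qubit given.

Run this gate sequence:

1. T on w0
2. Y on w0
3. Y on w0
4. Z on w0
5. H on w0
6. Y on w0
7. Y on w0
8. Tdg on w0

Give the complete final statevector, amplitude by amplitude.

After the circuit, the state carries amplitude sqrt(2)/2 on |0>, -sqrt(2)*exp(3*I*pi/4)/2 on |1>.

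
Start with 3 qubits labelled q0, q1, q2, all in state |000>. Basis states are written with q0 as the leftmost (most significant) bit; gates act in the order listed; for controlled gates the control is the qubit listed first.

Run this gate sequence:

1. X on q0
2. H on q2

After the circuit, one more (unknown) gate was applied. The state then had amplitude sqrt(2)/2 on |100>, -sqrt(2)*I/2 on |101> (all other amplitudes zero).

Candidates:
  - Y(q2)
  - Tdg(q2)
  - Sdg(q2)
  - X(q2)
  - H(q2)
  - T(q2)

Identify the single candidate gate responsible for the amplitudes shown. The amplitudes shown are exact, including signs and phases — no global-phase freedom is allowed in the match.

The unique candidate consistent with the amplitudes is Sdg(q2).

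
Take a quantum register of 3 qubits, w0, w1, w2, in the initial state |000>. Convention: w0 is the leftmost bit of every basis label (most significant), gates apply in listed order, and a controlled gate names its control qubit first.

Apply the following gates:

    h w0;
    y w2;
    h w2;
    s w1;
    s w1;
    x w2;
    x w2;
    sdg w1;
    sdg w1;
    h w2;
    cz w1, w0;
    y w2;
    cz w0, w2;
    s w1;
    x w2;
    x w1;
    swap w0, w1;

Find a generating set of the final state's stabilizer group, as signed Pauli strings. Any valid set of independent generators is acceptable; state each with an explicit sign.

One valid set of independent stabilizer generators is +IXI, -ZII, -IIZ (any independent generating set of the same group is equally correct).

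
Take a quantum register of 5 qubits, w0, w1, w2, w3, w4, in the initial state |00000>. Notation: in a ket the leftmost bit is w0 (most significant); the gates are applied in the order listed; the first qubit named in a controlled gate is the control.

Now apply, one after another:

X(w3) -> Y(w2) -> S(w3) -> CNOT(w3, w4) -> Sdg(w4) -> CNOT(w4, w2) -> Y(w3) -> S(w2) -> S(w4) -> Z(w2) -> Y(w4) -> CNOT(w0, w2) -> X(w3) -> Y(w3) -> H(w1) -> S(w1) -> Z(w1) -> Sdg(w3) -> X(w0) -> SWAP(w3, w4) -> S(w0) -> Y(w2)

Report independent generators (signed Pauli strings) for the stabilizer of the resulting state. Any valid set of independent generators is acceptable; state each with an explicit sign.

One valid set of independent stabilizer generators is -IYIII, -ZIIII, -IIZII, +IIIZI, +IIIIZ (any independent generating set of the same group is equally correct).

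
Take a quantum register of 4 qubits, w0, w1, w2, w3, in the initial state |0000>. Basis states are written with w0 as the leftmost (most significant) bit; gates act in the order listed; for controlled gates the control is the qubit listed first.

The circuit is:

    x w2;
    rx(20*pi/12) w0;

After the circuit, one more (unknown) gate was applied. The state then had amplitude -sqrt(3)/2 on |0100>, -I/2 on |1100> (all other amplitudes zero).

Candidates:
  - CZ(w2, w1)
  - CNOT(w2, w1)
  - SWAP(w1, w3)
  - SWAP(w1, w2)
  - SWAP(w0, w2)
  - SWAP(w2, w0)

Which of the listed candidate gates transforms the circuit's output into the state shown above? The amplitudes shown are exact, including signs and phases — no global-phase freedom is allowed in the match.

It was SWAP(w1, w2) that produced the state shown.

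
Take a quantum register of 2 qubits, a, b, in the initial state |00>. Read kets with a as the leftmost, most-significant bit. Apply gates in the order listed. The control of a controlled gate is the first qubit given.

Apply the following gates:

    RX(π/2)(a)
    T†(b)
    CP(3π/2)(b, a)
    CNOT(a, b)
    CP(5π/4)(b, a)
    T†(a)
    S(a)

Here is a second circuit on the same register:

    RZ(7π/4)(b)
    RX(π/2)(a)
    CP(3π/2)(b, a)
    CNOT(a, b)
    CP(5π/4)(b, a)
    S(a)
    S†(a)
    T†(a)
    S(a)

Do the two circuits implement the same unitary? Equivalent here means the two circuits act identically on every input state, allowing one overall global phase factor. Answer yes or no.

Yes: on every input state the two circuits agree up to one overall phase factor.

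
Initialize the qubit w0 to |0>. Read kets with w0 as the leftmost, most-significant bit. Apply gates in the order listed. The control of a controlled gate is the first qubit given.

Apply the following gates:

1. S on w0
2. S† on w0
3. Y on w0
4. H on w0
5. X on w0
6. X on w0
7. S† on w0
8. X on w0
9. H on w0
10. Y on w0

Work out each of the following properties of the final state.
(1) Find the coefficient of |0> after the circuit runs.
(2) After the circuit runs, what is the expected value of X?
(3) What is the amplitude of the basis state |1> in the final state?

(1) |0> carries amplitude -1/2 + I/2 in the final state.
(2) In the final state, X has expectation 0.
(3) The amplitude on |1> is -1/2 - I/2.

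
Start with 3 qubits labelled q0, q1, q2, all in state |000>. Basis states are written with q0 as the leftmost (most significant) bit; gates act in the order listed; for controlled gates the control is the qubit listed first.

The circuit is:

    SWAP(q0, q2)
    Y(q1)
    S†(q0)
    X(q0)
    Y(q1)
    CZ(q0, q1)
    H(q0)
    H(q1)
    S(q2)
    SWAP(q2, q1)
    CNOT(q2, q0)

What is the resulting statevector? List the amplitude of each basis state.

The final amplitudes are 1/2 on |000>, -1/2 on |001>, 0 on |010>, 0 on |011>, -1/2 on |100>, 1/2 on |101>, 0 on |110>, 0 on |111>.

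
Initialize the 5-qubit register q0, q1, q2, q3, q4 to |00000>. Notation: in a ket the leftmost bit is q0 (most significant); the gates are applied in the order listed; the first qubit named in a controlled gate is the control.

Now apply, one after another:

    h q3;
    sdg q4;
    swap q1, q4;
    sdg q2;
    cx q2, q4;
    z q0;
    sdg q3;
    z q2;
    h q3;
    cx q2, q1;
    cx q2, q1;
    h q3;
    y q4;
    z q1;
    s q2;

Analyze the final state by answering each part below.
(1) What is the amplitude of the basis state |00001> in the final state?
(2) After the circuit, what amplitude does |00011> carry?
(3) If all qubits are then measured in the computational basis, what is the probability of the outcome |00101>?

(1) The final state's coefficient on |00001> equals sqrt(2)*I/2. Key observation: the block from step 9 through step 12 cancels to the identity and can be dropped.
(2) |00011> carries amplitude sqrt(2)/2 in the final state.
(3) Outcome |00101> occurs with probability 0.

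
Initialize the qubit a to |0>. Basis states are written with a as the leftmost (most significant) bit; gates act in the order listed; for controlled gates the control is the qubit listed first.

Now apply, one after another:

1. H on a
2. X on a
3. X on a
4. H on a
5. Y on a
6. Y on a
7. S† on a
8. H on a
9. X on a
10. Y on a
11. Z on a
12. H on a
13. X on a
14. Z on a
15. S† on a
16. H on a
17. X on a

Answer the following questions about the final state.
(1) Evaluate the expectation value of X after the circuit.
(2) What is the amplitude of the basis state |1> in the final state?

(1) The observable X averages to -1.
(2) |1> carries amplitude sqrt(2)/2 in the final state.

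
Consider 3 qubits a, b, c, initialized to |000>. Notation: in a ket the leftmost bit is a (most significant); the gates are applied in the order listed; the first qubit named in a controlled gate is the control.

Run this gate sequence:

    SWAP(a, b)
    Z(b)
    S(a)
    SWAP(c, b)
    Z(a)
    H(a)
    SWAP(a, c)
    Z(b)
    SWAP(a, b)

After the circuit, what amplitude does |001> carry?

The amplitude on |001> is sqrt(2)/2.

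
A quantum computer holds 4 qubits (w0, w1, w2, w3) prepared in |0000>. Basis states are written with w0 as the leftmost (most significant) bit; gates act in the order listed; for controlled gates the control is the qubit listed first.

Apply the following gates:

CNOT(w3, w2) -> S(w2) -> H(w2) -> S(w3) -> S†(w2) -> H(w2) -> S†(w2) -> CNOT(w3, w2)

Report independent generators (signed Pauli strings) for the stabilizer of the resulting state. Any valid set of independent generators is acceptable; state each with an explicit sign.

The final state is stabilized by the group generated by +IIXI, +ZIII, +IZII, +IIIZ; other independent generating sets are equally valid.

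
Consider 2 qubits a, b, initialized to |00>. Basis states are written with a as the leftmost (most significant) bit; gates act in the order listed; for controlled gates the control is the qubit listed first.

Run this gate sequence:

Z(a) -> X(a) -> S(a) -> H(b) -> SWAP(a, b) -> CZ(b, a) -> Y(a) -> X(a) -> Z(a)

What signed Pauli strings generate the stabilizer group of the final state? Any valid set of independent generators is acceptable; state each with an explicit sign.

One valid set of independent stabilizer generators is -XI, -IZ (any independent generating set of the same group is equally correct).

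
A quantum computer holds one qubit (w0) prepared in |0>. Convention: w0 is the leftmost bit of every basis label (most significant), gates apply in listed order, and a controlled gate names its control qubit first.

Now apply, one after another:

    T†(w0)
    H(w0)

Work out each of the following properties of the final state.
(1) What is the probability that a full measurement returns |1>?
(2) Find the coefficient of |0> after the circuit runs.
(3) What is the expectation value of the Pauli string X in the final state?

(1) A full measurement returns |1> with probability 1/2.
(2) The final state's coefficient on |0> equals sqrt(2)/2.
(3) In the final state, X has expectation 1.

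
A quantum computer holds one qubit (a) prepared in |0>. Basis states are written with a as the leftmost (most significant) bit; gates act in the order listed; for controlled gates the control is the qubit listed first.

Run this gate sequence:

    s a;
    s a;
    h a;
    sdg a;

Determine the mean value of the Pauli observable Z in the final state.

The observable Z averages to 0.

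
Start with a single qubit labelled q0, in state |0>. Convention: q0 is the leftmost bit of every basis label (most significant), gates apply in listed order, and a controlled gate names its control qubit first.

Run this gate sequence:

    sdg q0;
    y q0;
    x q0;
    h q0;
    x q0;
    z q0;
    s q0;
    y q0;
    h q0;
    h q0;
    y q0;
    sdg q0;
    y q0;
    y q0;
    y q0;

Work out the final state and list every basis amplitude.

After the circuit, the state carries amplitude -sqrt(2)/2 on |0>, -sqrt(2)/2 on |1>. Key observation: steps 7-12 multiply out to the identity, so the circuit reduces to the remaining gates.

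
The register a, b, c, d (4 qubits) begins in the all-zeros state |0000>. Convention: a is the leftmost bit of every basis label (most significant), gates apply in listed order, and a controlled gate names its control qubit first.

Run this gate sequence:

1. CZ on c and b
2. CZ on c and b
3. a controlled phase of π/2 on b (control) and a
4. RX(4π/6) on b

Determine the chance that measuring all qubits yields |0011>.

Outcome |0011> occurs with probability 0. Key observation: steps 1-2 multiply out to the identity, so the circuit reduces to the remaining gates.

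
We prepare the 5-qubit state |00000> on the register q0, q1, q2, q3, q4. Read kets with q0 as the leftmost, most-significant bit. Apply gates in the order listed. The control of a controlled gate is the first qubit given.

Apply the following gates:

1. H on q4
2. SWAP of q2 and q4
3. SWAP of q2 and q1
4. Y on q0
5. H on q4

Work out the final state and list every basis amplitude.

The final amplitudes are I/2 on |10000>, I/2 on |10001>, I/2 on |11000>, I/2 on |11001>, and 0 on every other basis state.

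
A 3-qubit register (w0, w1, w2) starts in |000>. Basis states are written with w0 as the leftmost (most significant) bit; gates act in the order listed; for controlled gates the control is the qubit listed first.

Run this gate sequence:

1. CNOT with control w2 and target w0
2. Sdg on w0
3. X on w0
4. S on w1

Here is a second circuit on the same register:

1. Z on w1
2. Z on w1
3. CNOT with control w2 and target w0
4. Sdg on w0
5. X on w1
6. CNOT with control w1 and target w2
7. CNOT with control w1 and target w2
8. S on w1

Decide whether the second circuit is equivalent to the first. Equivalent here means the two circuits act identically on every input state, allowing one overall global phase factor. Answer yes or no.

No, they are not equivalent — no single phase factor reconciles the two unitaries.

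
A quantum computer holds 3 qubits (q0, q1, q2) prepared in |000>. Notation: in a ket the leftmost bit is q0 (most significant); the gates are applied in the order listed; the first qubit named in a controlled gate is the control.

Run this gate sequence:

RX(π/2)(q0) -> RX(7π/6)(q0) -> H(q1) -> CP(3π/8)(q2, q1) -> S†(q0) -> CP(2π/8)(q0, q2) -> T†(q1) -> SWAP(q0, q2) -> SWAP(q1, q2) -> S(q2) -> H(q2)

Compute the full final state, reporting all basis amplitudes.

The final amplitudes are sqrt(3)*(-1 - exp(I*pi/4))/4 on |000>, sqrt(3)*(-1 + exp(I*pi/4))/4 on |001>, -1/4 - exp(I*pi/4)/4 on |010>, -1/4 + exp(I*pi/4)/4 on |011>, 0 on |100>, 0 on |101>, 0 on |110>, 0 on |111>.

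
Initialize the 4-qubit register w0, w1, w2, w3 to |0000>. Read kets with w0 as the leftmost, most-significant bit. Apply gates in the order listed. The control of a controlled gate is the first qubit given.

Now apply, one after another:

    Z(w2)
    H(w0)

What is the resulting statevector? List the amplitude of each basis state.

The final amplitudes are sqrt(2)/2 on |0000>, sqrt(2)/2 on |1000>, and 0 on every other basis state.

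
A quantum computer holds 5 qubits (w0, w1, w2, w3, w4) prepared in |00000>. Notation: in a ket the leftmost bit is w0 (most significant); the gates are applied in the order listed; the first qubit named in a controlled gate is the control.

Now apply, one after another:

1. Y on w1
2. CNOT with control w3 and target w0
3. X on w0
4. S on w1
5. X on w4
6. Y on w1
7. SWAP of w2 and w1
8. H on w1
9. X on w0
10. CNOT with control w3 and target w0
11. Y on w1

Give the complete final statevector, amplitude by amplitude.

After the circuit, the state carries amplitude sqrt(2)/2 on |00001>, -sqrt(2)/2 on |01001>, and 0 on every other basis state.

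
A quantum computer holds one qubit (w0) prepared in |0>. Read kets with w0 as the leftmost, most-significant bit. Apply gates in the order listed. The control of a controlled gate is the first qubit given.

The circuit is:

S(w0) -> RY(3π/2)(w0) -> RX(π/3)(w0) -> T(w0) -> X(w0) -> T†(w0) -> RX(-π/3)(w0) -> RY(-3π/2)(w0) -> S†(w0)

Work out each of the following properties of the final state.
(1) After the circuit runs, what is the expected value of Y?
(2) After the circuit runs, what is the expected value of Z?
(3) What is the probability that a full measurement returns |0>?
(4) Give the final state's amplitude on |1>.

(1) The expectation value of Y is sqrt(3)/2.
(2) The expectation value of Z is 0.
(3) A full measurement returns |0> with probability 1/2.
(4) The final state's coefficient on |1> equals (-sqrt(3) + I - I*(-sqrt(3) + I))*exp(3*I*pi/4)/4.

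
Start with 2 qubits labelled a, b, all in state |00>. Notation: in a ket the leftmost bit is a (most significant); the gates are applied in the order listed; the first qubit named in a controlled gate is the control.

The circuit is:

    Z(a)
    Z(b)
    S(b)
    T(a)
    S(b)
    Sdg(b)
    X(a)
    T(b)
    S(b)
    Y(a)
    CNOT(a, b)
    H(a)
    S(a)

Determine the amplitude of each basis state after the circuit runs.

The final amplitudes are -sqrt(2)*I/2 on |00>, 0 on |01>, sqrt(2)/2 on |10>, 0 on |11>.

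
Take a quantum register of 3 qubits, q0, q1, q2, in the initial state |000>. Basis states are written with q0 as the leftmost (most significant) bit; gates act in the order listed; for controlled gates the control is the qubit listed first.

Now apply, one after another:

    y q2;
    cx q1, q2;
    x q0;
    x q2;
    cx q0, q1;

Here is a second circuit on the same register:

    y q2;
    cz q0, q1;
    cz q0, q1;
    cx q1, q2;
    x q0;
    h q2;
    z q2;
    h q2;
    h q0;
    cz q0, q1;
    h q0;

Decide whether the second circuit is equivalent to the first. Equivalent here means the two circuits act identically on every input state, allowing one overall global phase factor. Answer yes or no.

No, they are not equivalent — no single phase factor reconciles the two unitaries.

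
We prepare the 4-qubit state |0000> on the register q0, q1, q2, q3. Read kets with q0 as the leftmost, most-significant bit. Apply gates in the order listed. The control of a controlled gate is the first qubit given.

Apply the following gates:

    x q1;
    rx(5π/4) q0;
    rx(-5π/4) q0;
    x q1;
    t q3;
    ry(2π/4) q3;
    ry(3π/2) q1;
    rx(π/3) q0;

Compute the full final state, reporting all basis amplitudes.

The resulting statevector has amplitude -sqrt(3)/4 on |0000>, -sqrt(3)/4 on |0001>, 0 on |0010>, 0 on |0011>, sqrt(3)/4 on |0100>, sqrt(3)/4 on |0101>, 0 on |0110>, 0 on |0111>, I/4 on |1000>, I/4 on |1001>, 0 on |1010>, 0 on |1011>, -I/4 on |1100>, -I/4 on |1101>, 0 on |1110>, 0 on |1111>. Key observation: steps 1-4 multiply out to the identity, so the circuit reduces to the remaining gates.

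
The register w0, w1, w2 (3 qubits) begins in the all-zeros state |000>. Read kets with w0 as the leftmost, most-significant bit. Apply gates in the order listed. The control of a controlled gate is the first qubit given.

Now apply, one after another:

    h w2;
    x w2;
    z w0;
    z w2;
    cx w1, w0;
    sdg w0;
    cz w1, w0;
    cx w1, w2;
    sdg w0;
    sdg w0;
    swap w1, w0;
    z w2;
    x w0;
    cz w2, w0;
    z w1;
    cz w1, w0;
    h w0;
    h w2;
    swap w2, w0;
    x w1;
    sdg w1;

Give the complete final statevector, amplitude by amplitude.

The resulting statevector has amplitude -sqrt(2)*I/2 on |110>, sqrt(2)*I/2 on |111>, and 0 on every other basis state.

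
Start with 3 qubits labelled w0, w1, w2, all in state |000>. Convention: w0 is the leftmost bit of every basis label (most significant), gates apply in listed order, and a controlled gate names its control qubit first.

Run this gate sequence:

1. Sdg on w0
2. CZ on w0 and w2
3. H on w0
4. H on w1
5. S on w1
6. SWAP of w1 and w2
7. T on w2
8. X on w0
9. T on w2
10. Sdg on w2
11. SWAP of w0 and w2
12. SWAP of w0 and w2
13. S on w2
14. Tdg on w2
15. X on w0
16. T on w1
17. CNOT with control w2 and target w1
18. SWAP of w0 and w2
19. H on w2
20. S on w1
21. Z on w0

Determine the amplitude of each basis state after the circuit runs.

After the circuit, the state carries amplitude sqrt(2)/2 on |000>, sqrt(2)*exp(I*pi/4)/2 on |110>, and 0 on every other basis state. Key observation: the block from step 8 through step 15 cancels to the identity and can be dropped.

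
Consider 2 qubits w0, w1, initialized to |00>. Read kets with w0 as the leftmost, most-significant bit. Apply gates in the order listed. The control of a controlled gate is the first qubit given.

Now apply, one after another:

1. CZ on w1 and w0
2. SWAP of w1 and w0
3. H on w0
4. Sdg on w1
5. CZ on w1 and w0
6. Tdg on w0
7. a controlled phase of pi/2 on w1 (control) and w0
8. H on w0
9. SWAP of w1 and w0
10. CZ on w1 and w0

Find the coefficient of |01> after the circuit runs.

|01> carries amplitude 1/2 + exp(3*I*pi/4)/2 in the final state.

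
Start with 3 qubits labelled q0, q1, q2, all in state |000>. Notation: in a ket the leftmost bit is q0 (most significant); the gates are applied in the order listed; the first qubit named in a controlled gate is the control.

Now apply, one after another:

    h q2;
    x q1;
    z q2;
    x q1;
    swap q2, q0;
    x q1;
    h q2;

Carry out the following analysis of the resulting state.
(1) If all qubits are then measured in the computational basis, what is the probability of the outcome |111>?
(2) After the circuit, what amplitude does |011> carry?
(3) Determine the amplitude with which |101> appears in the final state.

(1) Outcome |111> occurs with probability 1/4.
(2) The amplitude on |011> is 1/2.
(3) The final state's coefficient on |101> equals 0.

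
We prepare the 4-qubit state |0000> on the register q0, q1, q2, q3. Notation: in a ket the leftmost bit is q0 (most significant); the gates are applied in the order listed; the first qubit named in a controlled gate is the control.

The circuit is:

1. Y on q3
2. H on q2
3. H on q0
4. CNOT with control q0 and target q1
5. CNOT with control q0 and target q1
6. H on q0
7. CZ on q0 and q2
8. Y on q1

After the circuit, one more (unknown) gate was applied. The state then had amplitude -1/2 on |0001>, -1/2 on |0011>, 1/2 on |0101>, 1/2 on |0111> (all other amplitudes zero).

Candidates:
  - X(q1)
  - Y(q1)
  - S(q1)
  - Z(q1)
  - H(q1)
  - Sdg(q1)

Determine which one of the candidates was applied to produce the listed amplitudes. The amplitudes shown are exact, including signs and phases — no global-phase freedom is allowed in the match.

The applied gate was H(q1). Key observation: gates 3-6 undo each other exactly, leaving only the rest of the circuit to track.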